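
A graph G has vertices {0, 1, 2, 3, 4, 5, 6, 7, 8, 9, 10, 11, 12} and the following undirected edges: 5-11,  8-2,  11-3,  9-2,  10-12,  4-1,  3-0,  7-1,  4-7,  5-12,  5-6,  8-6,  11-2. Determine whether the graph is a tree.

No

|V| = 13, |E| = 13.
It splits into 2 components, so it cannot be a tree.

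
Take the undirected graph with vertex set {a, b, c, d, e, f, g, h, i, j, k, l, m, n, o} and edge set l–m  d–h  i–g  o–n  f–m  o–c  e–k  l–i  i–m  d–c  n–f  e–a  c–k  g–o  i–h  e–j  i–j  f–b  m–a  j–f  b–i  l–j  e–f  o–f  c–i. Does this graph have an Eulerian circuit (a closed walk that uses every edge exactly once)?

No

Degrees: a:2, b:2, c:4, d:2, e:4, f:6, g:2, h:2, i:7, j:4, k:2, l:3, m:4, n:2, o:4
i, l have odd degree; an Eulerian circuit needs every degree to be even, so none exists.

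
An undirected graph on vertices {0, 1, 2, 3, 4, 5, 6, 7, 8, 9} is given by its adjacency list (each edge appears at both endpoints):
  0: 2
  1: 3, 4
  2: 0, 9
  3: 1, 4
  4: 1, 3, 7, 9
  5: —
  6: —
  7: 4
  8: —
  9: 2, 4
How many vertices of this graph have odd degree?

Degrees: 0:1, 1:2, 2:2, 3:2, 4:4, 5:0, 6:0, 7:1, 8:0, 9:2
Odd-degree vertices: 0, 7.

2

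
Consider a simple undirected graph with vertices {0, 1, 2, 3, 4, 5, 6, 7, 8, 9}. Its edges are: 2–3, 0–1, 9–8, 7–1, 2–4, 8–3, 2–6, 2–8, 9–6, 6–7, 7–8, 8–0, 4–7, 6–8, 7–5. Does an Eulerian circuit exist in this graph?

Degrees: 0:2, 1:2, 2:4, 3:2, 4:2, 5:1, 6:4, 7:5, 8:6, 9:2
5, 7 have odd degree; an Eulerian circuit needs every degree to be even, so none exists.

No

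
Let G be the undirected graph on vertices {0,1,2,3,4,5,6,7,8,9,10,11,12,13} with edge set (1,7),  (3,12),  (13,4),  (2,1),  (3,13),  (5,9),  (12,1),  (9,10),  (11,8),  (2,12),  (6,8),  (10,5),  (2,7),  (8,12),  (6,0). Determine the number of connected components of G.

2

Component: {5, 9, 10}
Component: {0, 1, 2, 3, 4, 6, 7, 8, 11, 12, 13}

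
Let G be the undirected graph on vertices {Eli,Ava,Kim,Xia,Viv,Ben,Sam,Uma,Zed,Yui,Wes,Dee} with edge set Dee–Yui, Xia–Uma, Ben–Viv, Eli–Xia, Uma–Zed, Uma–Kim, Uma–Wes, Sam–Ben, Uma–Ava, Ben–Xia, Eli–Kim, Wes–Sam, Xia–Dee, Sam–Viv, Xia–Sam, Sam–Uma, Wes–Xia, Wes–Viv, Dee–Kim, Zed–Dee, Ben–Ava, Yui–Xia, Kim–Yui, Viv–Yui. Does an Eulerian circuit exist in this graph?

Degrees: Eli:2, Ava:2, Kim:4, Xia:7, Viv:4, Ben:4, Sam:5, Uma:6, Zed:2, Yui:4, Wes:4, Dee:4
Xia, Sam have odd degree; an Eulerian circuit needs every degree to be even, so none exists.

No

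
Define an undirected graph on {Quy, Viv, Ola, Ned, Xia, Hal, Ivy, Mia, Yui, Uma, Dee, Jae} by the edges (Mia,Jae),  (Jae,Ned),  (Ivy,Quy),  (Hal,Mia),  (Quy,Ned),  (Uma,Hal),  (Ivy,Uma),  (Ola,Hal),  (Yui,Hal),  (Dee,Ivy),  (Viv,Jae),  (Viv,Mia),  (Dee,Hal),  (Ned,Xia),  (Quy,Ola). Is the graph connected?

Yes

A breadth-first search from Quy visits Quy, Ivy, Ola, Ned, Dee, Uma, Hal, Jae, Xia, Mia, Yui, Viv — all 12 vertices — so the graph is connected.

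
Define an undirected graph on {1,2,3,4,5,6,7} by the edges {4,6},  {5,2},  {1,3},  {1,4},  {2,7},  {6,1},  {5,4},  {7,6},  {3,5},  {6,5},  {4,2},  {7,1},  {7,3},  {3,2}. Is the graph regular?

Yes

Degrees: 1:4, 2:4, 3:4, 4:4, 5:4, 6:4, 7:4
Every vertex has degree 4, so the graph is 4-regular.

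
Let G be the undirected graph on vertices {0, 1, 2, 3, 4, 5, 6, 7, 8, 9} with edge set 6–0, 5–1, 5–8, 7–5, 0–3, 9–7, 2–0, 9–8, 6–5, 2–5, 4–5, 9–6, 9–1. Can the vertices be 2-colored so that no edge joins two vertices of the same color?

A valid 2-coloring puts {1, 2, 3, 4, 6, 7, 8} on one side and {0, 5, 9} on the other; every edge crosses between the two sides.

Yes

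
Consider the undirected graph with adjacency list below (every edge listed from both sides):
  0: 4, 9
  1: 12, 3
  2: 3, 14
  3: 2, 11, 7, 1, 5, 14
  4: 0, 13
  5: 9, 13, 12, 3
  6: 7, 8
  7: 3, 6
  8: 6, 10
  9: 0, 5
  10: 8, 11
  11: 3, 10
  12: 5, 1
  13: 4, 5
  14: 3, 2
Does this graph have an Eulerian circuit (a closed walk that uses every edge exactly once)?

Degrees: 0:2, 1:2, 2:2, 3:6, 4:2, 5:4, 6:2, 7:2, 8:2, 9:2, 10:2, 11:2, 12:2, 13:2, 14:2
All degrees are even and the non-isolated vertices are connected — an Eulerian circuit exists.

Yes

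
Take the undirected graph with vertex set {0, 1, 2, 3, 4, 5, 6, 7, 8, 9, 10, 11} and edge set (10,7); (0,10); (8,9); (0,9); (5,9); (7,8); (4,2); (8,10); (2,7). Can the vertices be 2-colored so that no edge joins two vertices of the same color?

8-7-10-8 is an odd cycle (length 3), and a bipartite graph can contain only even cycles.

No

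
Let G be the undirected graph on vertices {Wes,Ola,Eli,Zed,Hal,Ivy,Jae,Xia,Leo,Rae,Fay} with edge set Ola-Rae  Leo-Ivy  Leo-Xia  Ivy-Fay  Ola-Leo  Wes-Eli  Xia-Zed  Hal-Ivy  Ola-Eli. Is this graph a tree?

No

The graph has 11 vertices and 9 edges.
It is not connected, so it is not a tree.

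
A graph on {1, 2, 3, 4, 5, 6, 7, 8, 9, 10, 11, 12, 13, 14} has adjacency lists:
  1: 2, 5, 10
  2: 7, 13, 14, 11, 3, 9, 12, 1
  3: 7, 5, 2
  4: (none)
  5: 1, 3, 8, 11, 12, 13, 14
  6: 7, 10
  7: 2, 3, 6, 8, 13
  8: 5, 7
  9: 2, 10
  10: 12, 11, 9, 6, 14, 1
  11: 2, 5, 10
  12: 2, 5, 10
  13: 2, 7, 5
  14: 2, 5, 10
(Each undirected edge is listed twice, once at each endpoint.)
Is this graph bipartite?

No

The cycle 2-7-8-5-14-2 has length 5, which is odd, so the graph is not bipartite.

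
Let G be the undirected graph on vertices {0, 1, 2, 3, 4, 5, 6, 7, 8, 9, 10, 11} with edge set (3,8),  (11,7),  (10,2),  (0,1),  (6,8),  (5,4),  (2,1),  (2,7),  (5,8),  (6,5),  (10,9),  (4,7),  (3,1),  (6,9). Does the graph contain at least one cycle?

The graph has 12 vertices, 14 edges, and 1 connected component.
One cycle is 1-3-8-5-4-7-2-1.

Yes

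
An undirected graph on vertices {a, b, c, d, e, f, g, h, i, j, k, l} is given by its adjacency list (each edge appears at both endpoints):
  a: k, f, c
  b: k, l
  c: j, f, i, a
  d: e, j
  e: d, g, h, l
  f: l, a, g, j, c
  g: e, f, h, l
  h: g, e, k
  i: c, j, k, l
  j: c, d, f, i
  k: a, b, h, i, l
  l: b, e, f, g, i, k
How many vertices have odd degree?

Degrees: a:3, b:2, c:4, d:2, e:4, f:5, g:4, h:3, i:4, j:4, k:5, l:6
Odd-degree vertices: a, f, h, k.

4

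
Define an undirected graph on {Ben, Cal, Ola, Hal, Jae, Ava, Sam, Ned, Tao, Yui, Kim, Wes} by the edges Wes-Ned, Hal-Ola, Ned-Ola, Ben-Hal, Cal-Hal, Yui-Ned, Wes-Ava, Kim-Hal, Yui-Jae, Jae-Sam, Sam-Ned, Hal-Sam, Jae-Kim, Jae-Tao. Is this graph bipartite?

Yes

Partition the vertices as {Hal, Jae, Ava, Ned} vs {Ben, Cal, Ola, Sam, Tao, Yui, Kim, Wes}. Each listed edge has one endpoint in each part, so the graph is bipartite.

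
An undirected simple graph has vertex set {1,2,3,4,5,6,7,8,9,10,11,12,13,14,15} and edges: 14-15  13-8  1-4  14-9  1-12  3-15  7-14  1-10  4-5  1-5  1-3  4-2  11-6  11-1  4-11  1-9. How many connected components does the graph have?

2

Component: {8, 13}
Component: {1, 2, 3, 4, 5, 6, 7, 9, 10, 11, 12, 14, 15}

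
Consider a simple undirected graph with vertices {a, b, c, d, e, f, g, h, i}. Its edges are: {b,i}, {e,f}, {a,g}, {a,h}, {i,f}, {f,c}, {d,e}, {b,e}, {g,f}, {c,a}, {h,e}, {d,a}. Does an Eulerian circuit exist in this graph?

Degrees: a:4, b:2, c:2, d:2, e:4, f:4, g:2, h:2, i:2
All degrees are even and the non-isolated vertices are connected — an Eulerian circuit exists.

Yes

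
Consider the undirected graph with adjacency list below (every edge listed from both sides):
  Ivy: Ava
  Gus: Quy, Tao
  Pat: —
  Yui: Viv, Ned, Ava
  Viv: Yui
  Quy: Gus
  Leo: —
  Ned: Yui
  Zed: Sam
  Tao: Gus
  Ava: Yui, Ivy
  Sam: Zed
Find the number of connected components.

Component: {Pat}
Component: {Leo}
Component: {Zed, Sam}
Component: {Gus, Quy, Tao}
Component: {Ivy, Yui, Viv, Ned, Ava}

5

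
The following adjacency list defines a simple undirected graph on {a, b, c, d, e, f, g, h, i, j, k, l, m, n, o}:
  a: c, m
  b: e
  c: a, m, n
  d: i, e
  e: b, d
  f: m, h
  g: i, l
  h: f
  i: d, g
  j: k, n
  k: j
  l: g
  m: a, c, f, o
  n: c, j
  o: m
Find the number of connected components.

2

Component: {b, d, e, g, i, l}
Component: {a, c, f, h, j, k, m, n, o}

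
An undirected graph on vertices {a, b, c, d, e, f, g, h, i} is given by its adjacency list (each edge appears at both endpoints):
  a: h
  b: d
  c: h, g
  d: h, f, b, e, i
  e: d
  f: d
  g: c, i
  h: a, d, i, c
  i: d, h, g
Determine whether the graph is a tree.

No

The graph has 9 vertices and 10 edges.
A tree on 9 vertices has exactly 8 edges; this graph has 10, so it contains a cycle and is not a tree.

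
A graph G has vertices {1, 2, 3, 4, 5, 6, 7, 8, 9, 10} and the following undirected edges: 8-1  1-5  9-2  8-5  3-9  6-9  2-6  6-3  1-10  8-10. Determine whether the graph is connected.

Component: {4}
Component: {7}
Component: {1, 5, 8, 10}
Component: {2, 3, 6, 9}
No edge joins these 4 groups, so the graph is disconnected.

No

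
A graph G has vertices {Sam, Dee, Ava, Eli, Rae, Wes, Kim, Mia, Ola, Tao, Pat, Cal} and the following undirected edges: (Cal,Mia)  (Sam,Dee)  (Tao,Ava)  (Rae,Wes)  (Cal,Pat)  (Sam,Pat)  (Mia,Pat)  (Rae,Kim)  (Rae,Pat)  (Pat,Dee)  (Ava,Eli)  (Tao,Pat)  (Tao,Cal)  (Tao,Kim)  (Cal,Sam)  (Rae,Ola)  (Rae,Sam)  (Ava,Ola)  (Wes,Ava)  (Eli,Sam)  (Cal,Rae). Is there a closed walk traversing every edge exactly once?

Degrees: Sam:5, Dee:2, Ava:4, Eli:2, Rae:6, Wes:2, Kim:2, Mia:2, Ola:2, Tao:4, Pat:6, Cal:5
Sam, Cal have odd degree; an Eulerian circuit needs every degree to be even, so none exists.

No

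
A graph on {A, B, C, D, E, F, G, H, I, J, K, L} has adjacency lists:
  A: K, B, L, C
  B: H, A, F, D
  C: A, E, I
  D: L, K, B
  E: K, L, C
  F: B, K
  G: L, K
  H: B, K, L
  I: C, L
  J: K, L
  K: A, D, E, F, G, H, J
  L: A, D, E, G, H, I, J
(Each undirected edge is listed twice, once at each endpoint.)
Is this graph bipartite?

Color {B, C, K, L} black and {A, D, E, F, G, H, I, J} white. No edge joins two same-colored vertices, so the graph is bipartite.

Yes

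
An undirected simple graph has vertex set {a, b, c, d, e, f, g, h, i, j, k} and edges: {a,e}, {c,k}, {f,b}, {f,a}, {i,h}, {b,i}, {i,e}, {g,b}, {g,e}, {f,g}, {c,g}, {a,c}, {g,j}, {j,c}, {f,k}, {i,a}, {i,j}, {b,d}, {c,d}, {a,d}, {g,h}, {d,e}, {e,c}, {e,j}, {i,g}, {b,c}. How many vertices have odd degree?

Degrees: a:5, b:5, c:7, d:4, e:6, f:4, g:7, h:2, i:6, j:4, k:2
Odd-degree vertices: a, b, c, g.

4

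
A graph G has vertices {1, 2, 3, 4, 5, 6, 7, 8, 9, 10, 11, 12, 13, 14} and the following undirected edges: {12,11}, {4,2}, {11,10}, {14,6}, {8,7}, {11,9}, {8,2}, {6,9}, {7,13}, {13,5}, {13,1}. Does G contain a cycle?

The graph has 14 vertices, 11 edges, and 3 connected components.
Since 11 = 14 - 3, the graph is a forest and contains no cycle.

No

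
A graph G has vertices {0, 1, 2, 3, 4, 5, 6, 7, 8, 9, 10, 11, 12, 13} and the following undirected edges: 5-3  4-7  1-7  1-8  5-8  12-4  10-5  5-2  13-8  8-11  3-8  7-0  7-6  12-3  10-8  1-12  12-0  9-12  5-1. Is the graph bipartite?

No

10-5-8-10 is an odd cycle (length 3), and a bipartite graph can contain only even cycles.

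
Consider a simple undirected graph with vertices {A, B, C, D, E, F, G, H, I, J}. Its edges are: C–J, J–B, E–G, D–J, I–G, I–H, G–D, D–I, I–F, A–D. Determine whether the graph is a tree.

No

|V| = 10, |E| = 10.
Connected but with 10 > 9 edges, so it has a cycle and is not a tree.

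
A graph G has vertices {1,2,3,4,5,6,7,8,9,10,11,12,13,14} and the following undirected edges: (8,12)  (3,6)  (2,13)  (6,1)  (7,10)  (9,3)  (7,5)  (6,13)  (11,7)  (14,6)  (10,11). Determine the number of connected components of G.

Component: {4}
Component: {8, 12}
Component: {5, 7, 10, 11}
Component: {1, 2, 3, 6, 9, 13, 14}

4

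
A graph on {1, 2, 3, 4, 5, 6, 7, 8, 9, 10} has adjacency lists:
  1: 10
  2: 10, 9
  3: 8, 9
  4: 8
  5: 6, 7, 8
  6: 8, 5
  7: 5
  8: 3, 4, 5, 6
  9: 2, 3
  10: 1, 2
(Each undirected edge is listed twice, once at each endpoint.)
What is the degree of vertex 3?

Neighbors of 3: 8, 9.

2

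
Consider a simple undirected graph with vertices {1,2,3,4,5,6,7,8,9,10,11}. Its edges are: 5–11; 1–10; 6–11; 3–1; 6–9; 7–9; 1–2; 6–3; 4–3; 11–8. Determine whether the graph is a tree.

Yes

The graph has 11 vertices and 10 edges.
It is connected with exactly 10 edges, hence acyclic — it is a tree.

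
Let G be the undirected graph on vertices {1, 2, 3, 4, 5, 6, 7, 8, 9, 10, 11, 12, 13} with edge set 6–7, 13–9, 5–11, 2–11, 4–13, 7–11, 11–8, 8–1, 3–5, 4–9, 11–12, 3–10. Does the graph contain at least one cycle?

The graph has 13 vertices, 12 edges, and 2 connected components.
One cycle is 4-9-13-4.

Yes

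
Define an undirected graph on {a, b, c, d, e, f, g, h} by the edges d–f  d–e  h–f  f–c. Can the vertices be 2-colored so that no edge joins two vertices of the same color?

Yes

Partition the vertices as {a, b, e, f, g} vs {c, d, h}. Each listed edge has one endpoint in each part, so the graph is bipartite.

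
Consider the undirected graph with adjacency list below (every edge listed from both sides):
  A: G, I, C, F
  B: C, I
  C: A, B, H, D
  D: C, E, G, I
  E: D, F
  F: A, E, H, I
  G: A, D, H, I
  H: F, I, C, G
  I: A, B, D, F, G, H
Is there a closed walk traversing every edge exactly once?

Yes

Degrees: A:4, B:2, C:4, D:4, E:2, F:4, G:4, H:4, I:6
Every vertex has even degree and the edges form a single connected piece, so an Eulerian circuit exists.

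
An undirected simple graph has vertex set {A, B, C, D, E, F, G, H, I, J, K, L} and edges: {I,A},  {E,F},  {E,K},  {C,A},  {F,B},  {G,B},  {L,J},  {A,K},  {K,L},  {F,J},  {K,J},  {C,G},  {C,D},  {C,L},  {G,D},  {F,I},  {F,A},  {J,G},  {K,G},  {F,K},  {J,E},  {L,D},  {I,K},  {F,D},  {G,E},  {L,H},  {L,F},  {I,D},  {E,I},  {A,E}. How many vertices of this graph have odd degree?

6

Degrees: A:5, B:2, C:4, D:5, E:6, F:8, G:6, H:1, I:5, J:5, K:7, L:6
Odd-degree vertices: A, D, H, I, J, K.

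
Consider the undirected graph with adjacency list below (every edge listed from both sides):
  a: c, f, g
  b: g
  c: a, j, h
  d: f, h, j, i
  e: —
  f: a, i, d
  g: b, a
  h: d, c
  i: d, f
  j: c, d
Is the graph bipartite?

i-f-d-i is an odd cycle (length 3), and a bipartite graph can contain only even cycles.

No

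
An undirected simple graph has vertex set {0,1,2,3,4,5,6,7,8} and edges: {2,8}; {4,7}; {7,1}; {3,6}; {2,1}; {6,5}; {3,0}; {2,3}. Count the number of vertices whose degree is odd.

6

Degrees: 0:1, 1:2, 2:3, 3:3, 4:1, 5:1, 6:2, 7:2, 8:1
Odd-degree vertices: 0, 2, 3, 4, 5, 8.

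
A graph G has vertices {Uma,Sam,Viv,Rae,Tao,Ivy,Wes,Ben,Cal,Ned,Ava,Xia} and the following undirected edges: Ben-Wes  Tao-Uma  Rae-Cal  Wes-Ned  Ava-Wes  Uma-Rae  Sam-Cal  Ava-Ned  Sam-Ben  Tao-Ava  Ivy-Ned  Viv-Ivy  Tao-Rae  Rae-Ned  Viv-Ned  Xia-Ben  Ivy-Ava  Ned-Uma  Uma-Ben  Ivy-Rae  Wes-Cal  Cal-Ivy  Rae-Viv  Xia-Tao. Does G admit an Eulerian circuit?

Degrees: Uma:4, Sam:2, Viv:3, Rae:6, Tao:4, Ivy:5, Wes:4, Ben:4, Cal:4, Ned:6, Ava:4, Xia:2
Viv, Ivy have odd degree; an Eulerian circuit needs every degree to be even, so none exists.

No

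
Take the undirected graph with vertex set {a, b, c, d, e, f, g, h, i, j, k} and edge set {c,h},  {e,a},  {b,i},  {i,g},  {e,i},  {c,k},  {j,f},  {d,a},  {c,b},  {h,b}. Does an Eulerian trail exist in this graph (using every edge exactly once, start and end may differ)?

Degrees: a:2, b:3, c:3, d:1, e:2, f:1, g:1, h:2, i:3, j:1, k:1
Odd-degree vertices: b, c, d, f, g, i, j, k (8 total).
An Eulerian trail requires 0 or 2 odd-degree vertices; here there are 8.

No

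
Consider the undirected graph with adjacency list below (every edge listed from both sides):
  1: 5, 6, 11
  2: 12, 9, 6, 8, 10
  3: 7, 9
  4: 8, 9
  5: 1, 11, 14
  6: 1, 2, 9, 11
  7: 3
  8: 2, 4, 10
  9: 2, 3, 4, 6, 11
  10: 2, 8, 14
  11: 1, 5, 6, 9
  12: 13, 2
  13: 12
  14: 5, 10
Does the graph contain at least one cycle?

The graph has 14 vertices, 20 edges, and 1 connected component.
Since 20 > 14 - 1, a cycle must exist; for instance 2-10-8-2.

Yes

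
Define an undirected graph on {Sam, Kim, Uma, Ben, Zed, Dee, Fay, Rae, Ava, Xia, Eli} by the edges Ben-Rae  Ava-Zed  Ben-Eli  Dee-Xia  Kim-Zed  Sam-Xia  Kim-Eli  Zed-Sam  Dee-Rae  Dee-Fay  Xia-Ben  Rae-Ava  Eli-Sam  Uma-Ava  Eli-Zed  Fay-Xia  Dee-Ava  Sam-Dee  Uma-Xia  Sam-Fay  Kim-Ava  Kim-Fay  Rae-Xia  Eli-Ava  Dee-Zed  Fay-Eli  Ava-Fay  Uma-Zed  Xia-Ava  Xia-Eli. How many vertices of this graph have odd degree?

Degrees: Sam:5, Kim:4, Uma:3, Ben:3, Zed:6, Dee:6, Fay:6, Rae:4, Ava:8, Xia:8, Eli:7
Odd-degree vertices: Sam, Uma, Ben, Eli.

4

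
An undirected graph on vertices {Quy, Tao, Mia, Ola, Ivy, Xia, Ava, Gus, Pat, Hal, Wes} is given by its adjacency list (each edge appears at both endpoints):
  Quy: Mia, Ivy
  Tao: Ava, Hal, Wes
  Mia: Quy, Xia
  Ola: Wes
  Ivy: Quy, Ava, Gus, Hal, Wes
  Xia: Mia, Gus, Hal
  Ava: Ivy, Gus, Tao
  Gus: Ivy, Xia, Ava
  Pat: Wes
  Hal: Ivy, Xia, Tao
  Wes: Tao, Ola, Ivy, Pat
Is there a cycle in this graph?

The graph has 11 vertices, 15 edges, and 1 connected component.
One cycle is Ivy-Gus-Ava-Ivy.

Yes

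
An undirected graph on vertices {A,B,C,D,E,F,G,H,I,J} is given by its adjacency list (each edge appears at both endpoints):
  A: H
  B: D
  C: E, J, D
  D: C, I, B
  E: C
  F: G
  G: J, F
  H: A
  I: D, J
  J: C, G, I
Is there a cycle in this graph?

|V| = 10, |E| = 9, number of components = 2.
One cycle is D-I-J-C-D.

Yes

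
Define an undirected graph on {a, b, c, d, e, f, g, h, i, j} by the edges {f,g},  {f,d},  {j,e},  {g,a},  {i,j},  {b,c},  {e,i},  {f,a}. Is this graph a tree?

|V| = 10, |E| = 8.
It splits into 4 components, so it cannot be a tree.

No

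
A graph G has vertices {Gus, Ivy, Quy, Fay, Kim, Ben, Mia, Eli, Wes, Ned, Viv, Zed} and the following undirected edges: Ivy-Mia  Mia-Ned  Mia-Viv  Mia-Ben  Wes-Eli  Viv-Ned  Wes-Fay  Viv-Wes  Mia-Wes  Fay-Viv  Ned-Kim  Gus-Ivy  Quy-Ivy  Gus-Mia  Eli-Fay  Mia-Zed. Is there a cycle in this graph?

The graph has 12 vertices, 16 edges, and 1 connected component.
Since 16 > 12 - 1, a cycle must exist; for instance Mia-Wes-Eli-Fay-Viv-Mia.

Yes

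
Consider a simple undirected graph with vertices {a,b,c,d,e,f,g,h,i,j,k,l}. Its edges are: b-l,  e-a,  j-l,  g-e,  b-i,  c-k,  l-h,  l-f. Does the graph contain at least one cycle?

|V| = 12, |E| = 8, number of components = 4.
A forest on 12 vertices with 4 components has exactly 8 edges, which matches — so no cycle.

No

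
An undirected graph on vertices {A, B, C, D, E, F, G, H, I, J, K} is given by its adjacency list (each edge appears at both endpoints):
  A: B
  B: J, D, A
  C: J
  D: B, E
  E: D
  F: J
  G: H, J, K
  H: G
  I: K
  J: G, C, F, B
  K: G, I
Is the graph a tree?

|V| = 11, |E| = 10.
Connected and |E| = |V| - 1, which characterizes a tree.

Yes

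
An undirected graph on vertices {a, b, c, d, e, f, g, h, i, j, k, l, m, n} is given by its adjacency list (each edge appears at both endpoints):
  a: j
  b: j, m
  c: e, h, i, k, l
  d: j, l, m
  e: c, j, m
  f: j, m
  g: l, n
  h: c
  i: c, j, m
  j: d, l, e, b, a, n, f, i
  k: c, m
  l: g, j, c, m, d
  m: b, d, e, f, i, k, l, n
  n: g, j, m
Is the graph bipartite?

No

The cycle m-d-l-m has length 3, which is odd, so the graph is not bipartite.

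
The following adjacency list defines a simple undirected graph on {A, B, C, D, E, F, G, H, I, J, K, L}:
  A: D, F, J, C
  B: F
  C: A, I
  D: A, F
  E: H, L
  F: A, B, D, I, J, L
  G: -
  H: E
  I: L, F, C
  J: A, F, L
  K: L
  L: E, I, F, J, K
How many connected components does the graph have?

Component: {G}
Component: {A, B, C, D, E, F, H, I, J, K, L}

2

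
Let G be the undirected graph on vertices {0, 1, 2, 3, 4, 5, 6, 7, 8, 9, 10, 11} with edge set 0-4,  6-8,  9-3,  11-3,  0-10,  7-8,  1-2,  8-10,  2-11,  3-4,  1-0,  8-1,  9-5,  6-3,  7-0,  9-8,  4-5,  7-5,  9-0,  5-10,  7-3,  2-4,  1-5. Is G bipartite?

Partition the vertices as {1, 4, 6, 7, 9, 10, 11} vs {0, 2, 3, 5, 8}. Each listed edge has one endpoint in each part, so the graph is bipartite.

Yes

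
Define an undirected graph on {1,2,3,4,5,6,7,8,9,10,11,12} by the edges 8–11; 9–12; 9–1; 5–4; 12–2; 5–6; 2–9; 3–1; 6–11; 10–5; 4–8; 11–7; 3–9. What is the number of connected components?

2

Component: {1, 2, 3, 9, 12}
Component: {4, 5, 6, 7, 8, 10, 11}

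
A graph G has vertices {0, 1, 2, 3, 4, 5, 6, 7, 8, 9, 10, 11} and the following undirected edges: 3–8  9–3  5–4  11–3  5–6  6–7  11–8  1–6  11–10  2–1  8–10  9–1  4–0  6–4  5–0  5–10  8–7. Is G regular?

Degrees: 0:2, 1:3, 2:1, 3:3, 4:3, 5:4, 6:4, 7:2, 8:4, 9:2, 10:3, 11:3
Degrees are not all equal (e.g. deg(2)=1 but deg(5)=4); not regular.

No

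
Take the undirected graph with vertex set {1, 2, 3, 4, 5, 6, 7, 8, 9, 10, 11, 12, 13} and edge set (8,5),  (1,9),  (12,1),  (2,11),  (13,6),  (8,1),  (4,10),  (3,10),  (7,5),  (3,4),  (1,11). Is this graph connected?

No

Component: {6, 13}
Component: {3, 4, 10}
Component: {1, 2, 5, 7, 8, 9, 11, 12}
There are 3 separate components, so the graph is not connected.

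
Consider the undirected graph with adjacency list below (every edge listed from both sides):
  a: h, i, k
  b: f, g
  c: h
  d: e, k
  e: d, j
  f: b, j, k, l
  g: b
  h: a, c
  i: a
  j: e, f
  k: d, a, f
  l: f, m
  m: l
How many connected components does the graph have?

Component: {a, b, c, d, e, f, g, h, i, j, k, l, m}

1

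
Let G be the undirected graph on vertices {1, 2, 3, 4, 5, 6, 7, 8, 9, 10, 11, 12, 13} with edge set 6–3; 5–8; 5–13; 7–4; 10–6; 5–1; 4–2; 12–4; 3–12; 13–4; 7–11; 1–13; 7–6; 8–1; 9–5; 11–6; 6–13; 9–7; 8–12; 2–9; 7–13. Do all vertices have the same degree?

No

Degrees: 1:3, 2:2, 3:2, 4:4, 5:4, 6:5, 7:5, 8:3, 9:3, 10:1, 11:2, 12:3, 13:5
Degrees are not all equal (e.g. deg(10)=1 but deg(6)=5); not regular.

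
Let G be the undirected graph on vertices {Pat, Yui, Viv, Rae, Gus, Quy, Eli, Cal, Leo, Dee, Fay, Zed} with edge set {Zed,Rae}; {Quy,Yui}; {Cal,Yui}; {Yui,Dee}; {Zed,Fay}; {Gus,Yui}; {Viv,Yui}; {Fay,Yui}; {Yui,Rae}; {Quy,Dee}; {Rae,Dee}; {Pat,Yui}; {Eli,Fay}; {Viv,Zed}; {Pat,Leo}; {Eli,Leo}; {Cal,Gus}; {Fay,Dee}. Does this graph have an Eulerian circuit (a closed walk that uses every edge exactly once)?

No

Degrees: Pat:2, Yui:8, Viv:2, Rae:3, Gus:2, Quy:2, Eli:2, Cal:2, Leo:2, Dee:4, Fay:4, Zed:3
Vertices with odd degree: Rae, Zed. An Eulerian circuit requires all degrees even.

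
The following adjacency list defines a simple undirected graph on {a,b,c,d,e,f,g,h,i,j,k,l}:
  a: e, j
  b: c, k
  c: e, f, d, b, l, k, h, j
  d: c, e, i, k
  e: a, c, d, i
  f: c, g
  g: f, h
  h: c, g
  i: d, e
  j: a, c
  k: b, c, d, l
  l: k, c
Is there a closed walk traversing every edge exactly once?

Yes

Degrees: a:2, b:2, c:8, d:4, e:4, f:2, g:2, h:2, i:2, j:2, k:4, l:2
Every vertex has even degree and the edges form a single connected piece, so an Eulerian circuit exists.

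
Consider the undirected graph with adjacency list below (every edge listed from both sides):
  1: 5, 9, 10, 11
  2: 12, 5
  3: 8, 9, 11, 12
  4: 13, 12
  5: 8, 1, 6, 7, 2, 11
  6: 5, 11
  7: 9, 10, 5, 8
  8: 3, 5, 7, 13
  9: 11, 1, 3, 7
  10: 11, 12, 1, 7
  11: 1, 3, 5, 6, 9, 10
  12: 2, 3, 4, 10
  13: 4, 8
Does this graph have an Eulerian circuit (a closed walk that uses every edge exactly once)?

Degrees: 1:4, 2:2, 3:4, 4:2, 5:6, 6:2, 7:4, 8:4, 9:4, 10:4, 11:6, 12:4, 13:2
Every vertex has even degree and the edges form a single connected piece, so an Eulerian circuit exists.

Yes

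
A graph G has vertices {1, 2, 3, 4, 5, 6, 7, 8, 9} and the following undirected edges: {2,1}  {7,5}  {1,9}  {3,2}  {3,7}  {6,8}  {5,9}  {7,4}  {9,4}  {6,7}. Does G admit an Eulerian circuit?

No

Degrees: 1:2, 2:2, 3:2, 4:2, 5:2, 6:2, 7:4, 8:1, 9:3
Vertices with odd degree: 8, 9. An Eulerian circuit requires all degrees even.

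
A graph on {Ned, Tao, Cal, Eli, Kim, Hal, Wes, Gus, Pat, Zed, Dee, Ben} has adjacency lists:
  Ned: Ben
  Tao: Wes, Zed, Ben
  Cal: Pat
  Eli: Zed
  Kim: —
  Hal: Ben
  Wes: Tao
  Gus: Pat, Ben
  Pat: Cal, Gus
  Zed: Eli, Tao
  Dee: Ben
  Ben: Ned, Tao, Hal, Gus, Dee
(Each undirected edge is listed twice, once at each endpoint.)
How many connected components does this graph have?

2

Component: {Kim}
Component: {Ned, Tao, Cal, Eli, Hal, Wes, Gus, Pat, Zed, Dee, Ben}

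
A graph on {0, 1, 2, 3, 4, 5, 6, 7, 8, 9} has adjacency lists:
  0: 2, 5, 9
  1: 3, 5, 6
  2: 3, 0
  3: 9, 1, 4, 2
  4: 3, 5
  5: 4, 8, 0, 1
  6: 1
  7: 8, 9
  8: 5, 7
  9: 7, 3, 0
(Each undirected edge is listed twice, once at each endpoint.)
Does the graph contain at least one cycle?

|V| = 10, |E| = 13, number of components = 1.
One cycle is 0-9-3-2-0.

Yes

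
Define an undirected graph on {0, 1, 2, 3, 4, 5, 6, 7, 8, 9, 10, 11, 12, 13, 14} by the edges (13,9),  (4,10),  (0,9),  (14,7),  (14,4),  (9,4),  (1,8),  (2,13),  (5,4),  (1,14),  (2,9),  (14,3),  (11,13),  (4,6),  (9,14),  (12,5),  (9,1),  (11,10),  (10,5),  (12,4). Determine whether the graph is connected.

Yes

A breadth-first search from 0 visits 0, 9, 4, 2, 1, 13, 14, 5, 6, 12, 10, 8, 11, 7, 3 — all 15 vertices — so the graph is connected.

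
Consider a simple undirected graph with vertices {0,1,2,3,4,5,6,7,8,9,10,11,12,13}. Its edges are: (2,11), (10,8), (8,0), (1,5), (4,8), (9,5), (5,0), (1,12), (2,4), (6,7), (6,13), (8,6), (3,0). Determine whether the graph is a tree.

Yes

|V| = 14, |E| = 13.
It is connected with exactly 13 edges, hence acyclic — it is a tree.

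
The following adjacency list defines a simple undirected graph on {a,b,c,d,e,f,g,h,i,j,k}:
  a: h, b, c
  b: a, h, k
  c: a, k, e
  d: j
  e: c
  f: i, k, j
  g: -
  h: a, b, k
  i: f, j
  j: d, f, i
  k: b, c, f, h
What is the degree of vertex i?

2

Neighbors of i: f, j.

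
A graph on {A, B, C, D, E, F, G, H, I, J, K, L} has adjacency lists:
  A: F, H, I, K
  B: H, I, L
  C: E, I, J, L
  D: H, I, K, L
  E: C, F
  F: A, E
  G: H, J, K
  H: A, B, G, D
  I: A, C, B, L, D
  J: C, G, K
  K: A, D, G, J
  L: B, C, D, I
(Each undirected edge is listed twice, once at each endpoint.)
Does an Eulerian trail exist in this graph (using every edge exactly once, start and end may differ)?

No

Degrees: A:4, B:3, C:4, D:4, E:2, F:2, G:3, H:4, I:5, J:3, K:4, L:4
Odd-degree vertices: B, G, I, J (4 total).
With 4 odd-degree vertices (more than two), no single trail can use every edge.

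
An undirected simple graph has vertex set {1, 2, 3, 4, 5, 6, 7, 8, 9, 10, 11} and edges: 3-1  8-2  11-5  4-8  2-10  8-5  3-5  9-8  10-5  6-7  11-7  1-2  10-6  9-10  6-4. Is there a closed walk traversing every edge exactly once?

No

Degrees: 1:2, 2:3, 3:2, 4:2, 5:4, 6:3, 7:2, 8:4, 9:2, 10:4, 11:2
2, 6 have odd degree; an Eulerian circuit needs every degree to be even, so none exists.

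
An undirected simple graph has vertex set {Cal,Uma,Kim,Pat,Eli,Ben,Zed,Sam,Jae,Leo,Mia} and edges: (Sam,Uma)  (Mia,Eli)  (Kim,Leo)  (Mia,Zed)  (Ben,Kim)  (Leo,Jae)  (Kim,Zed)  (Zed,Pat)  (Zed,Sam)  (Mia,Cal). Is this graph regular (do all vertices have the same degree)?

Degrees: Cal:1, Uma:1, Kim:3, Pat:1, Eli:1, Ben:1, Zed:4, Sam:2, Jae:1, Leo:2, Mia:3
Degrees are not all equal (e.g. deg(Cal)=1 but deg(Zed)=4); not regular.

No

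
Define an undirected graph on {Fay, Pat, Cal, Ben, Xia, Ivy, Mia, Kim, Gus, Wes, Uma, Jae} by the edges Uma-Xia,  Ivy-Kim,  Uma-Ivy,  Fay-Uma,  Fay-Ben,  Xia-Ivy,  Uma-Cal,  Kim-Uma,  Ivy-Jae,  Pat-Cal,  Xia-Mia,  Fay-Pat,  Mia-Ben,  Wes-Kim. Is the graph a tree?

No

|V| = 12, |E| = 14.
It splits into 2 components, so it cannot be a tree.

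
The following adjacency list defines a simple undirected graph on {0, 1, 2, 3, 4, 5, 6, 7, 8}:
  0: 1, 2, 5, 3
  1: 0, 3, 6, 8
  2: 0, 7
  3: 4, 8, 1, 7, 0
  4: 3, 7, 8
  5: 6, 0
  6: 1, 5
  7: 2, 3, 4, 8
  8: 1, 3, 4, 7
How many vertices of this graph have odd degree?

Degrees: 0:4, 1:4, 2:2, 3:5, 4:3, 5:2, 6:2, 7:4, 8:4
Odd-degree vertices: 3, 4.

2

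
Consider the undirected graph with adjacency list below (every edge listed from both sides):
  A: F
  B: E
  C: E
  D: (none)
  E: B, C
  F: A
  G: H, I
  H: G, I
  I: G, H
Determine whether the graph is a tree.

The graph has 9 vertices and 6 edges.
It is not connected, so it is not a tree.

No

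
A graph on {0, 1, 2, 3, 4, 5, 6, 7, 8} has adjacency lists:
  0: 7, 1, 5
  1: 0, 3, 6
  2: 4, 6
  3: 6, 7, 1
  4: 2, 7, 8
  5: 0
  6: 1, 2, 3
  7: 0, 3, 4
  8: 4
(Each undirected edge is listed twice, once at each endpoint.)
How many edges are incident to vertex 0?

3

Neighbors of 0: 1, 5, 7.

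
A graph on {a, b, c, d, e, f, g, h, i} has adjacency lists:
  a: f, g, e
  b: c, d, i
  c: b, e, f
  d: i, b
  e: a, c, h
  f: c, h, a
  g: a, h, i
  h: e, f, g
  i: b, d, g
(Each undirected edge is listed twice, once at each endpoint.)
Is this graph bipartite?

No

The cycle b-d-i-b has length 3, which is odd, so the graph is not bipartite.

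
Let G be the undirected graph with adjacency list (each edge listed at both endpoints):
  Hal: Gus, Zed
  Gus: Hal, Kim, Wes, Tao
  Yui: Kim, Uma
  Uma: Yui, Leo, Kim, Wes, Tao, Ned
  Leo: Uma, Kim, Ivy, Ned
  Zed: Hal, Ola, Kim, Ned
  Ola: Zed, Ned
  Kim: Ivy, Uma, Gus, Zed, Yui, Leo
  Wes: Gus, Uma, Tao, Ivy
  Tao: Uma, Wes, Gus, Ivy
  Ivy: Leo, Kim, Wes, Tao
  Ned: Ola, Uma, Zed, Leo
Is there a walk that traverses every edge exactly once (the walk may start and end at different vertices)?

Yes

Degrees: Hal:2, Gus:4, Yui:2, Uma:6, Leo:4, Zed:4, Ola:2, Kim:6, Wes:4, Tao:4, Ivy:4, Ned:4
Odd-degree vertices: none (0 total).
The non-isolated vertices are connected and exactly 0 have odd degree, so an Eulerian trail exists.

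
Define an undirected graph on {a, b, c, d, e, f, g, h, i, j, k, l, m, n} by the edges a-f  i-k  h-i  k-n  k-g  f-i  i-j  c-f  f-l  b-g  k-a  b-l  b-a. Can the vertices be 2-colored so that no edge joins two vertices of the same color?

Color {b, d, e, f, h, j, k, m} black and {a, c, g, i, l, n} white. No edge joins two same-colored vertices, so the graph is bipartite.

Yes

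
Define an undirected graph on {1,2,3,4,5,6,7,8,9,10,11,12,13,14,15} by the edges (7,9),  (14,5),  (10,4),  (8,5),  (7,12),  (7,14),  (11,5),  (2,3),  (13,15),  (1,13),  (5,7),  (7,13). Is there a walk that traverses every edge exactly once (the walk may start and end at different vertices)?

No

Degrees: 1:1, 2:1, 3:1, 4:1, 5:4, 6:0, 7:5, 8:1, 9:1, 10:1, 11:1, 12:1, 13:3, 14:2, 15:1
Odd-degree vertices: 1, 2, 3, 4, 7, 8, 9, 10, 11, 12, 13, 15 (12 total).
An Eulerian trail requires 0 or 2 odd-degree vertices; here there are 12.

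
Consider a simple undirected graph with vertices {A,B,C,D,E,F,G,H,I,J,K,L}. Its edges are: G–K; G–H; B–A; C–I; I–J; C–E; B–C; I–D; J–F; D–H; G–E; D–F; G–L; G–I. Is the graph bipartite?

Partition the vertices as {B, E, F, H, I, K, L} vs {A, C, D, G, J}. Each listed edge has one endpoint in each part, so the graph is bipartite.

Yes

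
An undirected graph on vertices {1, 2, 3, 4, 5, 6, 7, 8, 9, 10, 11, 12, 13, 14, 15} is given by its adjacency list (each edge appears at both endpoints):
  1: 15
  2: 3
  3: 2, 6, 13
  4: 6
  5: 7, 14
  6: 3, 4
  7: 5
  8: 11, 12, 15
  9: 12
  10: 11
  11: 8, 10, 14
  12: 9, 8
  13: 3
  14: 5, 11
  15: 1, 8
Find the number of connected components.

2

Component: {2, 3, 4, 6, 13}
Component: {1, 5, 7, 8, 9, 10, 11, 12, 14, 15}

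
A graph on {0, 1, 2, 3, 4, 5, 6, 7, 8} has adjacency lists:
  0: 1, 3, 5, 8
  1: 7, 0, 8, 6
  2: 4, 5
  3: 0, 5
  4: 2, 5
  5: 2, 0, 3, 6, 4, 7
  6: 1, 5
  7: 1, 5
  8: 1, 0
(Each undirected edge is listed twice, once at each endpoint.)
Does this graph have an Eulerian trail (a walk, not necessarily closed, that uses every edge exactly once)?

Yes

Degrees: 0:4, 1:4, 2:2, 3:2, 4:2, 5:6, 6:2, 7:2, 8:2
Odd-degree vertices: none (0 total).
The non-isolated vertices are connected and exactly 0 have odd degree, so an Eulerian trail exists.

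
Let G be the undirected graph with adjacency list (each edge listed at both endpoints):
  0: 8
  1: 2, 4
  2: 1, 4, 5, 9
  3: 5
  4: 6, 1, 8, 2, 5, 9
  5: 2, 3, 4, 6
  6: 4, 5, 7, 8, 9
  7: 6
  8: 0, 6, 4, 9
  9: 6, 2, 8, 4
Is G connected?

A breadth-first search from 0 visits 0, 8, 4, 6, 9, 1, 5, 2, 7, 3 — all 10 vertices — so the graph is connected.

Yes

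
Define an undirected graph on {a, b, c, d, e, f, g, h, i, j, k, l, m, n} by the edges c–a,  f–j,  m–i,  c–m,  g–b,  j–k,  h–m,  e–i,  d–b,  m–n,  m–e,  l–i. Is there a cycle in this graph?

Yes

The graph has 14 vertices, 12 edges, and 3 connected components.
One cycle is m-i-e-m.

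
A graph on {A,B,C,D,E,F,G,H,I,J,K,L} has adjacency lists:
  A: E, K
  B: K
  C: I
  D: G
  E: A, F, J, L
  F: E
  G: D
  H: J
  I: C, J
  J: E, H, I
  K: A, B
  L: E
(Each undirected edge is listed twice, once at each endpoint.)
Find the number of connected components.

2

Component: {D, G}
Component: {A, B, C, E, F, H, I, J, K, L}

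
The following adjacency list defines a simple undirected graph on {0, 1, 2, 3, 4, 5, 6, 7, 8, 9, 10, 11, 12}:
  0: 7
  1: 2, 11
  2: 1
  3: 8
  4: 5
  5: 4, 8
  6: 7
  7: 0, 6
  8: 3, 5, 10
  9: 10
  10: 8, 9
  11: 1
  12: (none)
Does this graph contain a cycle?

No

The graph has 13 vertices, 9 edges, and 4 connected components.
Since 9 = 13 - 4, the graph is a forest and contains no cycle.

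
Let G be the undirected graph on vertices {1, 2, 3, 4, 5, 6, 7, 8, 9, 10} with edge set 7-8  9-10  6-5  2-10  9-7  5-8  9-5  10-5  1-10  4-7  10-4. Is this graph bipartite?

No

The cycle 9-5-10-9 has length 3, which is odd, so the graph is not bipartite.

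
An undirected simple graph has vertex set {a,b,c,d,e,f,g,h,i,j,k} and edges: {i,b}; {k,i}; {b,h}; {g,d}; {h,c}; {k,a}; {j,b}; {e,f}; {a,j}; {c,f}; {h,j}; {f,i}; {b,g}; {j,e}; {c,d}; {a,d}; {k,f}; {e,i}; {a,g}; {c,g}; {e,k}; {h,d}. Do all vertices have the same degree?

Degrees: a:4, b:4, c:4, d:4, e:4, f:4, g:4, h:4, i:4, j:4, k:4
All degrees equal 4; the graph is regular.

Yes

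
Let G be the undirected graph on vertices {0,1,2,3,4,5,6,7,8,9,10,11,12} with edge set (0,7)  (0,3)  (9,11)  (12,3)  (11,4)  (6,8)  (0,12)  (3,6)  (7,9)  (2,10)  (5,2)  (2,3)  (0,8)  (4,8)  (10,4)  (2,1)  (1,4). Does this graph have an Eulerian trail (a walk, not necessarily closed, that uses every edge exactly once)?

Yes

Degrees: 0:4, 1:2, 2:4, 3:4, 4:4, 5:1, 6:2, 7:2, 8:3, 9:2, 10:2, 11:2, 12:2
Odd-degree vertices: 5, 8 (2 total).
The non-isolated vertices are connected and exactly 2 have odd degree, so an Eulerian trail exists (from 5 to 8).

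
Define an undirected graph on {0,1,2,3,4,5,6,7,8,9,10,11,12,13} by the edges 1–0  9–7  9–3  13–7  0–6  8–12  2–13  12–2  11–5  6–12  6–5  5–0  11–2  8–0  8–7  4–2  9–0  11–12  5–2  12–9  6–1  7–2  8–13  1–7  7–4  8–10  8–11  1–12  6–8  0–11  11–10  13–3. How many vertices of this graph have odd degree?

Degrees: 0:6, 1:4, 2:6, 3:2, 4:2, 5:4, 6:5, 7:6, 8:7, 9:4, 10:2, 11:6, 12:6, 13:4
Odd-degree vertices: 6, 8.

2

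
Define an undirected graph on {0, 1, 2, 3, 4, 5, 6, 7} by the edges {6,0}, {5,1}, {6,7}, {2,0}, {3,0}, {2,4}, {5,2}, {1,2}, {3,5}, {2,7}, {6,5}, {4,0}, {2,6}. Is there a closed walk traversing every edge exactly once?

Yes

Degrees: 0:4, 1:2, 2:6, 3:2, 4:2, 5:4, 6:4, 7:2
Every vertex has even degree and the edges form a single connected piece, so an Eulerian circuit exists.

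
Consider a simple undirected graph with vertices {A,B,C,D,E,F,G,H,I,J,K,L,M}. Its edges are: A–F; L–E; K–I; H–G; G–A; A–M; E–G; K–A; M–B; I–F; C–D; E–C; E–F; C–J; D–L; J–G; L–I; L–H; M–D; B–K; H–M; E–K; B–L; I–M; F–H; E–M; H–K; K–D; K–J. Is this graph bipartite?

Partition the vertices as {C, F, G, K, L, M} vs {A, B, D, E, H, I, J}. Each listed edge has one endpoint in each part, so the graph is bipartite.

Yes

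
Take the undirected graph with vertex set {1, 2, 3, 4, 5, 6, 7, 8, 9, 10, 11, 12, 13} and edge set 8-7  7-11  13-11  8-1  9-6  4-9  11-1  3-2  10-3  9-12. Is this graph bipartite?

Color {3, 5, 8, 9, 11} black and {1, 2, 4, 6, 7, 10, 12, 13} white. No edge joins two same-colored vertices, so the graph is bipartite.

Yes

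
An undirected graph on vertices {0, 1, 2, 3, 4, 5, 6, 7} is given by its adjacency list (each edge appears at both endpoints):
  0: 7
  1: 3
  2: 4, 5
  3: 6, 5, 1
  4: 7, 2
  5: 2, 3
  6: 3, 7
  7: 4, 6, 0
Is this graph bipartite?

Yes

Partition the vertices as {2, 3, 7} vs {0, 1, 4, 5, 6}. Each listed edge has one endpoint in each part, so the graph is bipartite.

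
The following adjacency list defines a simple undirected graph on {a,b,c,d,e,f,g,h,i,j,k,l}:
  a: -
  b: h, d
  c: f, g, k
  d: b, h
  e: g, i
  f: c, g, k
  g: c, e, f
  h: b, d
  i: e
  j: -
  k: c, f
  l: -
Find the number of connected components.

Component: {a}
Component: {j}
Component: {l}
Component: {b, d, h}
Component: {c, e, f, g, i, k}

5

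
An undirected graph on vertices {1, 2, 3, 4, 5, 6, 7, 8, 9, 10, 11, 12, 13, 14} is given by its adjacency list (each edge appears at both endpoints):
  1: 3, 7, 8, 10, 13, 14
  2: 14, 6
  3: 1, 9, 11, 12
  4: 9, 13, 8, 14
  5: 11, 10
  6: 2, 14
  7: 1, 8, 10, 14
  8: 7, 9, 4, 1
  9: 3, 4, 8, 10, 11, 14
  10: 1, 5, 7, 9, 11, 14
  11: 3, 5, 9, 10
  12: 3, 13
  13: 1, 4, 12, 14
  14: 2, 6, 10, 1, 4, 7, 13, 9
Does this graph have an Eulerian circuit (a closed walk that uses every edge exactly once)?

Yes

Degrees: 1:6, 2:2, 3:4, 4:4, 5:2, 6:2, 7:4, 8:4, 9:6, 10:6, 11:4, 12:2, 13:4, 14:8
All degrees are even and the non-isolated vertices are connected — an Eulerian circuit exists.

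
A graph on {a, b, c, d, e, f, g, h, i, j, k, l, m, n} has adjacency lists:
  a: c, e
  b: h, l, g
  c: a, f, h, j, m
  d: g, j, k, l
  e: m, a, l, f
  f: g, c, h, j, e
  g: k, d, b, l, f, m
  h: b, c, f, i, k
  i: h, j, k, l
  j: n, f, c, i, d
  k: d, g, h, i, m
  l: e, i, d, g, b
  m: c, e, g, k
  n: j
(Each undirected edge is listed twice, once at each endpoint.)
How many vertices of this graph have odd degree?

Degrees: a:2, b:3, c:5, d:4, e:4, f:5, g:6, h:5, i:4, j:5, k:5, l:5, m:4, n:1
Odd-degree vertices: b, c, f, h, j, k, l, n.

8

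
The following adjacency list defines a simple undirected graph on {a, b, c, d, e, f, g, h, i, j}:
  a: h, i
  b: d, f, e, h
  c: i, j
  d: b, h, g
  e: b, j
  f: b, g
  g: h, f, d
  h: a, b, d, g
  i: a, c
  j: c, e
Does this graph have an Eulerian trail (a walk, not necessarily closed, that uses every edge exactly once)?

Degrees: a:2, b:4, c:2, d:3, e:2, f:2, g:3, h:4, i:2, j:2
Odd-degree vertices: d, g (2 total).
The non-isolated vertices are connected and exactly 2 have odd degree, so an Eulerian trail exists (from d to g).

Yes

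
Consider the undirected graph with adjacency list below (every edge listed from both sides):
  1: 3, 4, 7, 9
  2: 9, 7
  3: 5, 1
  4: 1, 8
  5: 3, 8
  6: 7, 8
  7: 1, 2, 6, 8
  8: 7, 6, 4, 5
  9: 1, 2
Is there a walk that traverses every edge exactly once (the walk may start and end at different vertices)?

Degrees: 1:4, 2:2, 3:2, 4:2, 5:2, 6:2, 7:4, 8:4, 9:2
Odd-degree vertices: none (0 total).
The non-isolated vertices are connected and exactly 0 have odd degree, so an Eulerian trail exists.

Yes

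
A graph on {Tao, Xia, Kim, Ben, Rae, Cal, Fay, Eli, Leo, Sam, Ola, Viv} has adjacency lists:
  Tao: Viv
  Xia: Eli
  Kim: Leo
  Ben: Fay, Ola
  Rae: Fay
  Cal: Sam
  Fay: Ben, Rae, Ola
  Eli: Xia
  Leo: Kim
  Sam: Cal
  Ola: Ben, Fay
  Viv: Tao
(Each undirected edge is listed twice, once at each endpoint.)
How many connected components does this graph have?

5

Component: {Tao, Viv}
Component: {Xia, Eli}
Component: {Kim, Leo}
Component: {Cal, Sam}
Component: {Ben, Rae, Fay, Ola}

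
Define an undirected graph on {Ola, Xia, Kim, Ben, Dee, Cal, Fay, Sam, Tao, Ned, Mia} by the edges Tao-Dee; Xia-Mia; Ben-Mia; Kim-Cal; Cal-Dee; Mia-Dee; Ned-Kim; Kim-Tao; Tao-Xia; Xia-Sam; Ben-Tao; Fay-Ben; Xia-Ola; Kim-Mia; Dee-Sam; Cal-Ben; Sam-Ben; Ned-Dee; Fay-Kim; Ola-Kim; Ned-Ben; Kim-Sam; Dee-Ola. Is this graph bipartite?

Yes

Partition the vertices as {Xia, Kim, Ben, Dee} vs {Ola, Cal, Fay, Sam, Tao, Ned, Mia}. Each listed edge has one endpoint in each part, so the graph is bipartite.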